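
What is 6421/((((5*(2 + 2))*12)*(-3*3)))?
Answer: -6421/2160 ≈ -2.9727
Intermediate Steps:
6421/((((5*(2 + 2))*12)*(-3*3))) = 6421/((((5*4)*12)*(-9))) = 6421/(((20*12)*(-9))) = 6421/((240*(-9))) = 6421/(-2160) = 6421*(-1/2160) = -6421/2160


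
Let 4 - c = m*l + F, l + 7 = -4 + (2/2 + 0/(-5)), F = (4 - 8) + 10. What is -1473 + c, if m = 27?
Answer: -1205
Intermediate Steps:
F = 6 (F = -4 + 10 = 6)
l = -10 (l = -7 + (-4 + (2/2 + 0/(-5))) = -7 + (-4 + (2*(½) + 0*(-⅕))) = -7 + (-4 + (1 + 0)) = -7 + (-4 + 1) = -7 - 3 = -10)
c = 268 (c = 4 - (27*(-10) + 6) = 4 - (-270 + 6) = 4 - 1*(-264) = 4 + 264 = 268)
-1473 + c = -1473 + 268 = -1205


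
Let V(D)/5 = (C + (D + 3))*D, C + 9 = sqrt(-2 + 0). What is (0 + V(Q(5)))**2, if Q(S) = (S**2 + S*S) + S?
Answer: 181424375 + 7411250*I*sqrt(2) ≈ 1.8142e+8 + 1.0481e+7*I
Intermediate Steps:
Q(S) = S + 2*S**2 (Q(S) = (S**2 + S**2) + S = 2*S**2 + S = S + 2*S**2)
C = -9 + I*sqrt(2) (C = -9 + sqrt(-2 + 0) = -9 + sqrt(-2) = -9 + I*sqrt(2) ≈ -9.0 + 1.4142*I)
V(D) = 5*D*(-6 + D + I*sqrt(2)) (V(D) = 5*(((-9 + I*sqrt(2)) + (D + 3))*D) = 5*(((-9 + I*sqrt(2)) + (3 + D))*D) = 5*((-6 + D + I*sqrt(2))*D) = 5*(D*(-6 + D + I*sqrt(2))) = 5*D*(-6 + D + I*sqrt(2)))
(0 + V(Q(5)))**2 = (0 + 5*(5*(1 + 2*5))*(-6 + 5*(1 + 2*5) + I*sqrt(2)))**2 = (0 + 5*(5*(1 + 10))*(-6 + 5*(1 + 10) + I*sqrt(2)))**2 = (0 + 5*(5*11)*(-6 + 5*11 + I*sqrt(2)))**2 = (0 + 5*55*(-6 + 55 + I*sqrt(2)))**2 = (0 + 5*55*(49 + I*sqrt(2)))**2 = (0 + (13475 + 275*I*sqrt(2)))**2 = (13475 + 275*I*sqrt(2))**2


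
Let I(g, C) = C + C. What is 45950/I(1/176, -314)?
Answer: -22975/314 ≈ -73.169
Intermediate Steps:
I(g, C) = 2*C
45950/I(1/176, -314) = 45950/((2*(-314))) = 45950/(-628) = 45950*(-1/628) = -22975/314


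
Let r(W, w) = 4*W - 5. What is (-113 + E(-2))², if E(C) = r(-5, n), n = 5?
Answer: 19044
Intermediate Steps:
r(W, w) = -5 + 4*W
E(C) = -25 (E(C) = -5 + 4*(-5) = -5 - 20 = -25)
(-113 + E(-2))² = (-113 - 25)² = (-138)² = 19044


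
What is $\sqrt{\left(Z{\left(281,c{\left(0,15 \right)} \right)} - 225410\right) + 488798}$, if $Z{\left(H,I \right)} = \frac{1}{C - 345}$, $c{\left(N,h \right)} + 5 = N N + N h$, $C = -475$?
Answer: $\frac{\sqrt{44275522595}}{410} \approx 513.21$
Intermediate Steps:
$c{\left(N,h \right)} = -5 + N^{2} + N h$ ($c{\left(N,h \right)} = -5 + \left(N N + N h\right) = -5 + \left(N^{2} + N h\right) = -5 + N^{2} + N h$)
$Z{\left(H,I \right)} = - \frac{1}{820}$ ($Z{\left(H,I \right)} = \frac{1}{-475 - 345} = \frac{1}{-820} = - \frac{1}{820}$)
$\sqrt{\left(Z{\left(281,c{\left(0,15 \right)} \right)} - 225410\right) + 488798} = \sqrt{\left(- \frac{1}{820} - 225410\right) + 488798} = \sqrt{- \frac{184836201}{820} + 488798} = \sqrt{\frac{215978159}{820}} = \frac{\sqrt{44275522595}}{410}$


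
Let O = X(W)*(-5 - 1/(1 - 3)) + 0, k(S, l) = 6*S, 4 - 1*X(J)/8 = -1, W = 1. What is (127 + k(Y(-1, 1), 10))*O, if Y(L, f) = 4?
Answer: -27180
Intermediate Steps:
X(J) = 40 (X(J) = 32 - 8*(-1) = 32 + 8 = 40)
O = -180 (O = 40*(-5 - 1/(1 - 3)) + 0 = 40*(-5 - 1/(-2)) + 0 = 40*(-5 - 1*(-1/2)) + 0 = 40*(-5 + 1/2) + 0 = 40*(-9/2) + 0 = -180 + 0 = -180)
(127 + k(Y(-1, 1), 10))*O = (127 + 6*4)*(-180) = (127 + 24)*(-180) = 151*(-180) = -27180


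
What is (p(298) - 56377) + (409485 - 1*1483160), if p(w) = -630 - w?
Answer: -1130980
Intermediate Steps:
(p(298) - 56377) + (409485 - 1*1483160) = ((-630 - 1*298) - 56377) + (409485 - 1*1483160) = ((-630 - 298) - 56377) + (409485 - 1483160) = (-928 - 56377) - 1073675 = -57305 - 1073675 = -1130980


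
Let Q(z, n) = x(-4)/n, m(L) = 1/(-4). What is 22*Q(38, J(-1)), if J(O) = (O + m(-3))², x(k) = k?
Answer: -1408/25 ≈ -56.320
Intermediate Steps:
m(L) = -¼
J(O) = (-¼ + O)² (J(O) = (O - ¼)² = (-¼ + O)²)
Q(z, n) = -4/n
22*Q(38, J(-1)) = 22*(-4*16/(-1 + 4*(-1))²) = 22*(-4*16/(-1 - 4)²) = 22*(-4/((1/16)*(-5)²)) = 22*(-4/((1/16)*25)) = 22*(-4/25/16) = 22*(-4*16/25) = 22*(-64/25) = -1408/25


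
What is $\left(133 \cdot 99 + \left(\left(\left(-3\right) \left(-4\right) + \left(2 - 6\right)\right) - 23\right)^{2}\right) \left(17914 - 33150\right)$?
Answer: $-204040512$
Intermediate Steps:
$\left(133 \cdot 99 + \left(\left(\left(-3\right) \left(-4\right) + \left(2 - 6\right)\right) - 23\right)^{2}\right) \left(17914 - 33150\right) = \left(13167 + \left(\left(12 + \left(2 - 6\right)\right) - 23\right)^{2}\right) \left(-15236\right) = \left(13167 + \left(\left(12 - 4\right) - 23\right)^{2}\right) \left(-15236\right) = \left(13167 + \left(8 - 23\right)^{2}\right) \left(-15236\right) = \left(13167 + \left(-15\right)^{2}\right) \left(-15236\right) = \left(13167 + 225\right) \left(-15236\right) = 13392 \left(-15236\right) = -204040512$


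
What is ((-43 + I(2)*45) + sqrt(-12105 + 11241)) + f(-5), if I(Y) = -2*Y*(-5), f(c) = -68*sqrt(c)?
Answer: 857 - 68*I*sqrt(5) + 12*I*sqrt(6) ≈ 857.0 - 122.66*I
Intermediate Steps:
I(Y) = 10*Y
((-43 + I(2)*45) + sqrt(-12105 + 11241)) + f(-5) = ((-43 + (10*2)*45) + sqrt(-12105 + 11241)) - 68*I*sqrt(5) = ((-43 + 20*45) + sqrt(-864)) - 68*I*sqrt(5) = ((-43 + 900) + 12*I*sqrt(6)) - 68*I*sqrt(5) = (857 + 12*I*sqrt(6)) - 68*I*sqrt(5) = 857 - 68*I*sqrt(5) + 12*I*sqrt(6)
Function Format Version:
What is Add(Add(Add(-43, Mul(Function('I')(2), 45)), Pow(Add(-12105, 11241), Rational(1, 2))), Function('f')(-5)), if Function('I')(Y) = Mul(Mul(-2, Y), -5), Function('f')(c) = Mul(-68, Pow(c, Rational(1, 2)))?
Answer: Add(857, Mul(-68, I, Pow(5, Rational(1, 2))), Mul(12, I, Pow(6, Rational(1, 2)))) ≈ Add(857.00, Mul(-122.66, I))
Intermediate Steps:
Function('I')(Y) = Mul(10, Y)
Add(Add(Add(-43, Mul(Function('I')(2), 45)), Pow(Add(-12105, 11241), Rational(1, 2))), Function('f')(-5)) = Add(Add(Add(-43, Mul(Mul(10, 2), 45)), Pow(Add(-12105, 11241), Rational(1, 2))), Mul(-68, Pow(-5, Rational(1, 2)))) = Add(Add(Add(-43, Mul(20, 45)), Pow(-864, Rational(1, 2))), Mul(-68, Mul(I, Pow(5, Rational(1, 2))))) = Add(Add(Add(-43, 900), Mul(12, I, Pow(6, Rational(1, 2)))), Mul(-68, I, Pow(5, Rational(1, 2)))) = Add(Add(857, Mul(12, I, Pow(6, Rational(1, 2)))), Mul(-68, I, Pow(5, Rational(1, 2)))) = Add(857, Mul(-68, I, Pow(5, Rational(1, 2))), Mul(12, I, Pow(6, Rational(1, 2))))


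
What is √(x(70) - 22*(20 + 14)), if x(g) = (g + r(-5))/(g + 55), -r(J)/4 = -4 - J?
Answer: I*√467170/25 ≈ 27.34*I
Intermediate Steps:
r(J) = 16 + 4*J (r(J) = -4*(-4 - J) = 16 + 4*J)
x(g) = (-4 + g)/(55 + g) (x(g) = (g + (16 + 4*(-5)))/(g + 55) = (g + (16 - 20))/(55 + g) = (g - 4)/(55 + g) = (-4 + g)/(55 + g))
√(x(70) - 22*(20 + 14)) = √((-4 + 70)/(55 + 70) - 22*(20 + 14)) = √(66/125 - 22*34) = √((1/125)*66 - 748) = √(66/125 - 748) = √(-93434/125) = I*√467170/25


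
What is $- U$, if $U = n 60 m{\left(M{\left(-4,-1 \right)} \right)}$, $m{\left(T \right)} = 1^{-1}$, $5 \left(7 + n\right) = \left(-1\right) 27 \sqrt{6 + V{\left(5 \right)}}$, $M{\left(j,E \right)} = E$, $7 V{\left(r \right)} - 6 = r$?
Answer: $420 + \frac{324 \sqrt{371}}{7} \approx 1311.5$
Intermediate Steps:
$V{\left(r \right)} = \frac{6}{7} + \frac{r}{7}$
$n = -7 - \frac{27 \sqrt{371}}{35}$ ($n = -7 + \frac{\left(-1\right) 27 \sqrt{6 + \left(\frac{6}{7} + \frac{1}{7} \cdot 5\right)}}{5} = -7 + \frac{\left(-27\right) \sqrt{6 + \left(\frac{6}{7} + \frac{5}{7}\right)}}{5} = -7 + \frac{\left(-27\right) \sqrt{6 + \frac{11}{7}}}{5} = -7 + \frac{\left(-27\right) \sqrt{\frac{53}{7}}}{5} = -7 + \frac{\left(-27\right) \frac{\sqrt{371}}{7}}{5} = -7 + \frac{\left(- \frac{27}{7}\right) \sqrt{371}}{5} = -7 - \frac{27 \sqrt{371}}{35} \approx -21.859$)
$m{\left(T \right)} = 1$
$U = -420 - \frac{324 \sqrt{371}}{7}$ ($U = \left(-7 - \frac{27 \sqrt{371}}{35}\right) 60 \cdot 1 = \left(-420 - \frac{324 \sqrt{371}}{7}\right) 1 = -420 - \frac{324 \sqrt{371}}{7} \approx -1311.5$)
$- U = - (-420 - \frac{324 \sqrt{371}}{7}) = 420 + \frac{324 \sqrt{371}}{7}$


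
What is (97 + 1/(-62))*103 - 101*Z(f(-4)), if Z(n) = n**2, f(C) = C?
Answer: 519147/62 ≈ 8373.3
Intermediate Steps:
(97 + 1/(-62))*103 - 101*Z(f(-4)) = (97 + 1/(-62))*103 - 101*(-4)**2 = (97 - 1/62)*103 - 101*16 = (6013/62)*103 - 1*1616 = 619339/62 - 1616 = 519147/62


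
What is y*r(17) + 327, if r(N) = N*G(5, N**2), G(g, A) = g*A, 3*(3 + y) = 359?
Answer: 8598731/3 ≈ 2.8662e+6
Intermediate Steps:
y = 350/3 (y = -3 + (1/3)*359 = -3 + 359/3 = 350/3 ≈ 116.67)
G(g, A) = A*g
r(N) = 5*N**3 (r(N) = N*(N**2*5) = N*(5*N**2) = 5*N**3)
y*r(17) + 327 = 350*(5*17**3)/3 + 327 = 350*(5*4913)/3 + 327 = (350/3)*24565 + 327 = 8597750/3 + 327 = 8598731/3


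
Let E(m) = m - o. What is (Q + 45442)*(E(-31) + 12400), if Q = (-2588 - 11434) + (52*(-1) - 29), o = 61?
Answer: 385720412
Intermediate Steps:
E(m) = -61 + m (E(m) = m - 1*61 = m - 61 = -61 + m)
Q = -14103 (Q = -14022 + (-52 - 29) = -14022 - 81 = -14103)
(Q + 45442)*(E(-31) + 12400) = (-14103 + 45442)*((-61 - 31) + 12400) = 31339*(-92 + 12400) = 31339*12308 = 385720412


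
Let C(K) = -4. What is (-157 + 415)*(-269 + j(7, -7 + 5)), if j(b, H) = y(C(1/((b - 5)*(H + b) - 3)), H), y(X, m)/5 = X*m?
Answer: -59082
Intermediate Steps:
y(X, m) = 5*X*m (y(X, m) = 5*(X*m) = 5*X*m)
j(b, H) = -20*H (j(b, H) = 5*(-4)*H = -20*H)
(-157 + 415)*(-269 + j(7, -7 + 5)) = (-157 + 415)*(-269 - 20*(-7 + 5)) = 258*(-269 - 20*(-2)) = 258*(-269 + 40) = 258*(-229) = -59082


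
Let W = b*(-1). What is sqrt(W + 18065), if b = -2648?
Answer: sqrt(20713) ≈ 143.92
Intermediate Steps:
W = 2648 (W = -2648*(-1) = 2648)
sqrt(W + 18065) = sqrt(2648 + 18065) = sqrt(20713)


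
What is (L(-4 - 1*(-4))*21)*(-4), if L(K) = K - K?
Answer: 0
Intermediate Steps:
L(K) = 0
(L(-4 - 1*(-4))*21)*(-4) = (0*21)*(-4) = 0*(-4) = 0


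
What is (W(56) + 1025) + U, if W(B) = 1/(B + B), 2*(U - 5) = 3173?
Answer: 293049/112 ≈ 2616.5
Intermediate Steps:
U = 3183/2 (U = 5 + (½)*3173 = 5 + 3173/2 = 3183/2 ≈ 1591.5)
W(B) = 1/(2*B)
(W(56) + 1025) + U = ((½)/56 + 1025) + 3183/2 = ((½)*(1/56) + 1025) + 3183/2 = (1/112 + 1025) + 3183/2 = 114801/112 + 3183/2 = 293049/112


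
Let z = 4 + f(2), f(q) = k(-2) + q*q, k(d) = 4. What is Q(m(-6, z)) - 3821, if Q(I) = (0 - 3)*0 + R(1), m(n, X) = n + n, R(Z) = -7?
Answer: -3828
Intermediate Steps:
f(q) = 4 + q**2 (f(q) = 4 + q*q = 4 + q**2)
z = 12 (z = 4 + (4 + 2**2) = 4 + (4 + 4) = 4 + 8 = 12)
m(n, X) = 2*n
Q(I) = -7 (Q(I) = (0 - 3)*0 - 7 = -3*0 - 7 = 0 - 7 = -7)
Q(m(-6, z)) - 3821 = -7 - 3821 = -3828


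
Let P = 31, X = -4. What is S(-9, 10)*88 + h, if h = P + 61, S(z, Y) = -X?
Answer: 444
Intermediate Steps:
S(z, Y) = 4 (S(z, Y) = -1*(-4) = 4)
h = 92 (h = 31 + 61 = 92)
S(-9, 10)*88 + h = 4*88 + 92 = 352 + 92 = 444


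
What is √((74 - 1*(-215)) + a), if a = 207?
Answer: 4*√31 ≈ 22.271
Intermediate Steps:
√((74 - 1*(-215)) + a) = √((74 - 1*(-215)) + 207) = √((74 + 215) + 207) = √(289 + 207) = √496 = 4*√31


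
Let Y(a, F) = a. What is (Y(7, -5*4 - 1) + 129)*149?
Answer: 20264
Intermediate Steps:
(Y(7, -5*4 - 1) + 129)*149 = (7 + 129)*149 = 136*149 = 20264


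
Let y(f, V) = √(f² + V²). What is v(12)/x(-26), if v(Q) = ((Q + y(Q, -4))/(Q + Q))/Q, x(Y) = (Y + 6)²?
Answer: 1/9600 + √10/28800 ≈ 0.00021397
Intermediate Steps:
y(f, V) = √(V² + f²)
x(Y) = (6 + Y)²
v(Q) = (Q + √(16 + Q²))/(2*Q²) (v(Q) = ((Q + √((-4)² + Q²))/(Q + Q))/Q = ((Q + √(16 + Q²))/((2*Q)))/Q = ((Q + √(16 + Q²))*(1/(2*Q)))/Q = ((Q + √(16 + Q²))/(2*Q))/Q = (Q + √(16 + Q²))/(2*Q²))
v(12)/x(-26) = ((½)*(12 + √(16 + 12²))/12²)/((6 - 26)²) = ((½)*(1/144)*(12 + √(16 + 144)))/((-20)²) = ((½)*(1/144)*(12 + √160))/400 = ((½)*(1/144)*(12 + 4*√10))*(1/400) = (1/24 + √10/72)*(1/400) = 1/9600 + √10/28800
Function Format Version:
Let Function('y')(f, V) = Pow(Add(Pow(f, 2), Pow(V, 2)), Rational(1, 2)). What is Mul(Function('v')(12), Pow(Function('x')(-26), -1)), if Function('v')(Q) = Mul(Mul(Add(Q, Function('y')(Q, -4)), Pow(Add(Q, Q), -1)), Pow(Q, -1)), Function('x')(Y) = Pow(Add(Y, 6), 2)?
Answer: Add(Rational(1, 9600), Mul(Rational(1, 28800), Pow(10, Rational(1, 2)))) ≈ 0.00021397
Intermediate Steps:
Function('y')(f, V) = Pow(Add(Pow(V, 2), Pow(f, 2)), Rational(1, 2))
Function('x')(Y) = Pow(Add(6, Y), 2)
Function('v')(Q) = Mul(Rational(1, 2), Pow(Q, -2), Add(Q, Pow(Add(16, Pow(Q, 2)), Rational(1, 2)))) (Function('v')(Q) = Mul(Mul(Add(Q, Pow(Add(Pow(-4, 2), Pow(Q, 2)), Rational(1, 2))), Pow(Add(Q, Q), -1)), Pow(Q, -1)) = Mul(Mul(Add(Q, Pow(Add(16, Pow(Q, 2)), Rational(1, 2))), Pow(Mul(2, Q), -1)), Pow(Q, -1)) = Mul(Mul(Add(Q, Pow(Add(16, Pow(Q, 2)), Rational(1, 2))), Mul(Rational(1, 2), Pow(Q, -1))), Pow(Q, -1)) = Mul(Mul(Rational(1, 2), Pow(Q, -1), Add(Q, Pow(Add(16, Pow(Q, 2)), Rational(1, 2)))), Pow(Q, -1)) = Mul(Rational(1, 2), Pow(Q, -2), Add(Q, Pow(Add(16, Pow(Q, 2)), Rational(1, 2)))))
Mul(Function('v')(12), Pow(Function('x')(-26), -1)) = Mul(Mul(Rational(1, 2), Pow(12, -2), Add(12, Pow(Add(16, Pow(12, 2)), Rational(1, 2)))), Pow(Pow(Add(6, -26), 2), -1)) = Mul(Mul(Rational(1, 2), Rational(1, 144), Add(12, Pow(Add(16, 144), Rational(1, 2)))), Pow(Pow(-20, 2), -1)) = Mul(Mul(Rational(1, 2), Rational(1, 144), Add(12, Pow(160, Rational(1, 2)))), Pow(400, -1)) = Mul(Mul(Rational(1, 2), Rational(1, 144), Add(12, Mul(4, Pow(10, Rational(1, 2))))), Rational(1, 400)) = Mul(Add(Rational(1, 24), Mul(Rational(1, 72), Pow(10, Rational(1, 2)))), Rational(1, 400)) = Add(Rational(1, 9600), Mul(Rational(1, 28800), Pow(10, Rational(1, 2))))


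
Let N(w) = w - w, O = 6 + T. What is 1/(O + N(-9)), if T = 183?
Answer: 1/189 ≈ 0.0052910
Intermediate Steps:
O = 189 (O = 6 + 183 = 189)
N(w) = 0
1/(O + N(-9)) = 1/(189 + 0) = 1/189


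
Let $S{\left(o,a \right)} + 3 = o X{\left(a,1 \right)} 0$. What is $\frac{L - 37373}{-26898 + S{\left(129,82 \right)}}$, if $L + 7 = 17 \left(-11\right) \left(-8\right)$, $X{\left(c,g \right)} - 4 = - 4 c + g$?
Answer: $\frac{35884}{26901} \approx 1.3339$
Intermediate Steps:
$X{\left(c,g \right)} = 4 + g - 4 c$ ($X{\left(c,g \right)} = 4 - \left(- g + 4 c\right) = 4 + g - 4 c$)
$S{\left(o,a \right)} = -3$ ($S{\left(o,a \right)} = -3 + o \left(4 + 1 - 4 a\right) 0 = -3 + o \left(5 - 4 a\right) 0 = -3 + 0 = -3$)
$L = 1489$ ($L = -7 + 17 \left(-11\right) \left(-8\right) = -7 - -1496 = -7 + 1496 = 1489$)
$\frac{L - 37373}{-26898 + S{\left(129,82 \right)}} = \frac{1489 - 37373}{-26898 - 3} = - \frac{35884}{-26901} = \left(-35884\right) \left(- \frac{1}{26901}\right) = \frac{35884}{26901}$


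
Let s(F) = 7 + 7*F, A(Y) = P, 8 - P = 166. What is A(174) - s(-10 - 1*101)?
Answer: 612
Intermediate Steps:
P = -158 (P = 8 - 1*166 = 8 - 166 = -158)
A(Y) = -158
A(174) - s(-10 - 1*101) = -158 - (7 + 7*(-10 - 1*101)) = -158 - (7 + 7*(-10 - 101)) = -158 - (7 + 7*(-111)) = -158 - (7 - 777) = -158 - 1*(-770) = -158 + 770 = 612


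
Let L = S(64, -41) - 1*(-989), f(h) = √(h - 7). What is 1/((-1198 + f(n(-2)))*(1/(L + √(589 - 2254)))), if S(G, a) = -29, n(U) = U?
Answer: 3*(3 - 1198*I)*(√185 - 320*I)/1435213 ≈ -0.80125 - 0.036067*I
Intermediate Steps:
f(h) = √(-7 + h)
L = 960 (L = -29 - 1*(-989) = -29 + 989 = 960)
1/((-1198 + f(n(-2)))*(1/(L + √(589 - 2254)))) = 1/((-1198 + √(-7 - 2))*(1/(960 + √(589 - 2254)))) = 1/((-1198 + √(-9))*(1/(960 + √(-1665)))) = 1/((-1198 + 3*I)*(1/(960 + 3*I*√185))) = ((-1198 - 3*I)/1435213)*(960 + 3*I*√185) = (-1198 - 3*I)*(960 + 3*I*√185)/1435213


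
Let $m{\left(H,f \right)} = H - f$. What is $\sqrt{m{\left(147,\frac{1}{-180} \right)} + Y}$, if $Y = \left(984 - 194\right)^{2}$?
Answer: $\frac{\sqrt{561822305}}{30} \approx 790.09$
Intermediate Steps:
$Y = 624100$ ($Y = 790^{2} = 624100$)
$\sqrt{m{\left(147,\frac{1}{-180} \right)} + Y} = \sqrt{\left(147 - \frac{1}{-180}\right) + 624100} = \sqrt{\left(147 - - \frac{1}{180}\right) + 624100} = \sqrt{\left(147 + \frac{1}{180}\right) + 624100} = \sqrt{\frac{26461}{180} + 624100} = \sqrt{\frac{112364461}{180}} = \frac{\sqrt{561822305}}{30}$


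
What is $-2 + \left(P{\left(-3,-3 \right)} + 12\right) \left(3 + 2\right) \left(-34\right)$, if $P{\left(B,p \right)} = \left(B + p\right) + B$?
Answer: $-512$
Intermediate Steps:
$P{\left(B,p \right)} = p + 2 B$
$-2 + \left(P{\left(-3,-3 \right)} + 12\right) \left(3 + 2\right) \left(-34\right) = -2 + \left(\left(-3 + 2 \left(-3\right)\right) + 12\right) \left(3 + 2\right) \left(-34\right) = -2 + \left(\left(-3 - 6\right) + 12\right) 5 \left(-34\right) = -2 + \left(-9 + 12\right) 5 \left(-34\right) = -2 + 3 \cdot 5 \left(-34\right) = -2 + 15 \left(-34\right) = -2 - 510 = -512$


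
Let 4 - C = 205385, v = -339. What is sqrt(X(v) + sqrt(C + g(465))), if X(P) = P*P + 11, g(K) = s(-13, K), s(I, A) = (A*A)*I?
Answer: sqrt(114932 + I*sqrt(3016306)) ≈ 339.03 + 2.561*I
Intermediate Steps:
C = -205381 (C = 4 - 1*205385 = 4 - 205385 = -205381)
s(I, A) = I*A**2 (s(I, A) = A**2*I = I*A**2)
g(K) = -13*K**2
X(P) = 11 + P**2 (X(P) = P**2 + 11 = 11 + P**2)
sqrt(X(v) + sqrt(C + g(465))) = sqrt((11 + (-339)**2) + sqrt(-205381 - 13*465**2)) = sqrt((11 + 114921) + sqrt(-205381 - 13*216225)) = sqrt(114932 + sqrt(-205381 - 2810925)) = sqrt(114932 + sqrt(-3016306)) = sqrt(114932 + I*sqrt(3016306))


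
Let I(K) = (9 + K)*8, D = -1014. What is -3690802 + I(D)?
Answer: -3698842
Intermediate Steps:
I(K) = 72 + 8*K
-3690802 + I(D) = -3690802 + (72 + 8*(-1014)) = -3690802 + (72 - 8112) = -3690802 - 8040 = -3698842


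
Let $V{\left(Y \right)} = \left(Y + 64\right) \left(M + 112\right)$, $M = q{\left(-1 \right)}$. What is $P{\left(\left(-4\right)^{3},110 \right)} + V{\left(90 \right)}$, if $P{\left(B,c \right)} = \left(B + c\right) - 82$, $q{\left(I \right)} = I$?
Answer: $17058$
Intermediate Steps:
$M = -1$
$P{\left(B,c \right)} = -82 + B + c$ ($P{\left(B,c \right)} = \left(B + c\right) - 82 = -82 + B + c$)
$V{\left(Y \right)} = 7104 + 111 Y$ ($V{\left(Y \right)} = \left(Y + 64\right) \left(-1 + 112\right) = \left(64 + Y\right) 111 = 7104 + 111 Y$)
$P{\left(\left(-4\right)^{3},110 \right)} + V{\left(90 \right)} = \left(-82 + \left(-4\right)^{3} + 110\right) + \left(7104 + 111 \cdot 90\right) = \left(-82 - 64 + 110\right) + \left(7104 + 9990\right) = -36 + 17094 = 17058$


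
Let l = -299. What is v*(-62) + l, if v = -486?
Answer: 29833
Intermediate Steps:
v*(-62) + l = -486*(-62) - 299 = 30132 - 299 = 29833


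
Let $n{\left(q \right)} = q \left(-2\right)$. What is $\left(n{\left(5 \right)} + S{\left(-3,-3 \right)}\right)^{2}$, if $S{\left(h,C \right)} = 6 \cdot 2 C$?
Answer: $2116$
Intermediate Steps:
$n{\left(q \right)} = - 2 q$
$S{\left(h,C \right)} = 12 C$
$\left(n{\left(5 \right)} + S{\left(-3,-3 \right)}\right)^{2} = \left(\left(-2\right) 5 + 12 \left(-3\right)\right)^{2} = \left(-10 - 36\right)^{2} = \left(-46\right)^{2} = 2116$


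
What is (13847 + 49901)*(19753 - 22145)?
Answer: -152485216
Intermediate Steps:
(13847 + 49901)*(19753 - 22145) = 63748*(-2392) = -152485216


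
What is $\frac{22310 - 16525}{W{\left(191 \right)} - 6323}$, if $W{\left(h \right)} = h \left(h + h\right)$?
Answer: $\frac{5785}{66639} \approx 0.086811$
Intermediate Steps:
$W{\left(h \right)} = 2 h^{2}$ ($W{\left(h \right)} = h 2 h = 2 h^{2}$)
$\frac{22310 - 16525}{W{\left(191 \right)} - 6323} = \frac{22310 - 16525}{2 \cdot 191^{2} - 6323} = \frac{5785}{2 \cdot 36481 - 6323} = \frac{5785}{72962 - 6323} = \frac{5785}{66639}$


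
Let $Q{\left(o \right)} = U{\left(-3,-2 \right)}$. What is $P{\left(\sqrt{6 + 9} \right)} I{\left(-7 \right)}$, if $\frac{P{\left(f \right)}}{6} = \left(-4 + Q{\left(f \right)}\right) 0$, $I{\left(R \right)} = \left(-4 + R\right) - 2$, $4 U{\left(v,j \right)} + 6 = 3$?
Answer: $0$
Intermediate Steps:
$U{\left(v,j \right)} = - \frac{3}{4}$ ($U{\left(v,j \right)} = - \frac{3}{2} + \frac{1}{4} \cdot 3 = - \frac{3}{2} + \frac{3}{4} = - \frac{3}{4}$)
$Q{\left(o \right)} = - \frac{3}{4}$
$I{\left(R \right)} = -6 + R$
$P{\left(f \right)} = 0$ ($P{\left(f \right)} = 6 \left(-4 - \frac{3}{4}\right) 0 = 6 \left(\left(- \frac{19}{4}\right) 0\right) = 6 \cdot 0 = 0$)
$P{\left(\sqrt{6 + 9} \right)} I{\left(-7 \right)} = 0 \left(-6 - 7\right) = 0 \left(-13\right) = 0$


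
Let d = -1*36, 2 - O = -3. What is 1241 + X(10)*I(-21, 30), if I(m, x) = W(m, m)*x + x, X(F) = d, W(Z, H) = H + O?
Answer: 17441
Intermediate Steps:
O = 5 (O = 2 - 1*(-3) = 2 + 3 = 5)
d = -36
W(Z, H) = 5 + H (W(Z, H) = H + 5 = 5 + H)
X(F) = -36
I(m, x) = x + x*(5 + m) (I(m, x) = (5 + m)*x + x = x*(5 + m) + x = x + x*(5 + m))
1241 + X(10)*I(-21, 30) = 1241 - 1080*(6 - 21) = 1241 - 1080*(-15) = 1241 - 36*(-450) = 1241 + 16200 = 17441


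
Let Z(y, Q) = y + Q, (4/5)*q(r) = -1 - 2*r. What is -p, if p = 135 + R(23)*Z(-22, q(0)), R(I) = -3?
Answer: -819/4 ≈ -204.75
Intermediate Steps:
q(r) = -5/4 - 5*r/2 (q(r) = 5*(-1 - 2*r)/4 = -5/4 - 5*r/2)
Z(y, Q) = Q + y
p = 819/4 (p = 135 - 3*((-5/4 - 5/2*0) - 22) = 135 - 3*((-5/4 + 0) - 22) = 135 - 3*(-5/4 - 22) = 135 - 3*(-93/4) = 135 + 279/4 = 819/4 ≈ 204.75)
-p = -1*819/4 = -819/4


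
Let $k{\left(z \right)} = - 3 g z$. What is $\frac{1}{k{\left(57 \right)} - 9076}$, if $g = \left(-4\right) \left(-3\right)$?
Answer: $- \frac{1}{11128} \approx -8.9863 \cdot 10^{-5}$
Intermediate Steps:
$g = 12$
$k{\left(z \right)} = - 36 z$ ($k{\left(z \right)} = \left(-3\right) 12 z = - 36 z$)
$\frac{1}{k{\left(57 \right)} - 9076} = \frac{1}{\left(-36\right) 57 - 9076} = \frac{1}{-2052 - 9076} = \frac{1}{-11128} = - \frac{1}{11128}$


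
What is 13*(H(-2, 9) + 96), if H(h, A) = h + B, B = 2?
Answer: 1248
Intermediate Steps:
H(h, A) = 2 + h (H(h, A) = h + 2 = 2 + h)
13*(H(-2, 9) + 96) = 13*((2 - 2) + 96) = 13*(0 + 96) = 13*96 = 1248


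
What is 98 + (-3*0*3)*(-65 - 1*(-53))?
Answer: 98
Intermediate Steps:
98 + (-3*0*3)*(-65 - 1*(-53)) = 98 + (0*3)*(-65 + 53) = 98 + 0*(-12) = 98 + 0 = 98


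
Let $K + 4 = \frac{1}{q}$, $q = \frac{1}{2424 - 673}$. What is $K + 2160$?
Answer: $3907$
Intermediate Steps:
$q = \frac{1}{1751} \approx 0.0005711$
$K = 1747$ ($K = -4 + \frac{1}{\frac{1}{1751}} = -4 + 1751 = 1747$)
$K + 2160 = 1747 + 2160 = 3907$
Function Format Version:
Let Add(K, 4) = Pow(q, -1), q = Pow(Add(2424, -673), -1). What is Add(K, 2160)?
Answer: 3907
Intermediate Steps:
q = Rational(1, 1751) (q = Pow(1751, -1) = Rational(1, 1751) ≈ 0.00057110)
K = 1747 (K = Add(-4, Pow(Rational(1, 1751), -1)) = Add(-4, 1751) = 1747)
Add(K, 2160) = Add(1747, 2160) = 3907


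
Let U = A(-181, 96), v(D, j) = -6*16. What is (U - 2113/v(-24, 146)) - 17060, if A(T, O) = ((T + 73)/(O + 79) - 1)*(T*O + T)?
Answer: 190750351/16800 ≈ 11354.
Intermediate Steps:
v(D, j) = -96
A(T, O) = (-1 + (73 + T)/(79 + O))*(T + O*T) (A(T, O) = ((73 + T)/(79 + O) - 1)*(O*T + T) = ((73 + T)/(79 + O) - 1)*(T + O*T) = (-1 + (73 + T)/(79 + O))*(T + O*T))
U = 4968631/175 (U = -181*(-6 - 181 - 1*96² - 7*96 + 96*(-181))/(79 + 96) = -181*(-6 - 181 - 1*9216 - 672 - 17376)/175 = -181*1/175*(-6 - 181 - 9216 - 672 - 17376) = -181*1/175*(-27451) = 4968631/175 ≈ 28392.)
(U - 2113/v(-24, 146)) - 17060 = (4968631/175 - 2113/(-96)) - 17060 = (4968631/175 - 2113*(-1/96)) - 17060 = (4968631/175 + 2113/96) - 17060 = 477358351/16800 - 17060 = 190750351/16800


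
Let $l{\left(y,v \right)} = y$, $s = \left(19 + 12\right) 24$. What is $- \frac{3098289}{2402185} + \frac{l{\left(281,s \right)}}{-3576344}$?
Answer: $- \frac{187817326939}{145610845960} \approx -1.2899$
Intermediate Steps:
$s = 744$ ($s = 31 \cdot 24 = 744$)
$- \frac{3098289}{2402185} + \frac{l{\left(281,s \right)}}{-3576344} = - \frac{3098289}{2402185} + \frac{281}{-3576344} = \left(-3098289\right) \frac{1}{2402185} + 281 \left(- \frac{1}{3576344}\right) = - \frac{3098289}{2402185} - \frac{281}{3576344} = - \frac{187817326939}{145610845960}$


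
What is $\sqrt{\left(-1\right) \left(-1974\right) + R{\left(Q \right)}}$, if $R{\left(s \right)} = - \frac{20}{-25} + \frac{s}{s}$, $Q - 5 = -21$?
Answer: $\frac{\sqrt{49395}}{5} \approx 44.45$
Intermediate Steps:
$Q = -16$ ($Q = 5 - 21 = -16$)
$R{\left(s \right)} = \frac{9}{5}$ ($R{\left(s \right)} = \left(-20\right) \left(- \frac{1}{25}\right) + 1 = \frac{4}{5} + 1 = \frac{9}{5}$)
$\sqrt{\left(-1\right) \left(-1974\right) + R{\left(Q \right)}} = \sqrt{\left(-1\right) \left(-1974\right) + \frac{9}{5}} = \sqrt{1974 + \frac{9}{5}} = \sqrt{\frac{9879}{5}} = \frac{\sqrt{49395}}{5}$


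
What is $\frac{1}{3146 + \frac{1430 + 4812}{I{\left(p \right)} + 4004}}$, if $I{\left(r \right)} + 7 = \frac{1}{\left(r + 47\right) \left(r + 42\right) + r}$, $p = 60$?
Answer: $\frac{43863079}{138061746242} \approx 0.00031771$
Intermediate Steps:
$I{\left(r \right)} = -7 + \frac{1}{r + \left(42 + r\right) \left(47 + r\right)}$ ($I{\left(r \right)} = -7 + \frac{1}{\left(r + 47\right) \left(r + 42\right) + r} = -7 + \frac{1}{\left(47 + r\right) \left(42 + r\right) + r} = -7 + \frac{1}{\left(42 + r\right) \left(47 + r\right) + r} = -7 + \frac{1}{r + \left(42 + r\right) \left(47 + r\right)}$)
$\frac{1}{3146 + \frac{1430 + 4812}{I{\left(p \right)} + 4004}} = \frac{1}{3146 + \frac{1430 + 4812}{\frac{-13817 - 37800 - 7 \cdot 60^{2}}{1974 + 60^{2} + 90 \cdot 60} + 4004}} = \frac{1}{3146 + \frac{6242}{\frac{-13817 - 37800 - 25200}{1974 + 3600 + 5400} + 4004}} = \frac{1}{3146 + \frac{6242}{\frac{-13817 - 37800 - 25200}{10974} + 4004}} = \frac{1}{3146 + \frac{6242}{\frac{1}{10974} \left(-76817\right) + 4004}} = \frac{1}{3146 + \frac{6242}{- \frac{76817}{10974} + 4004}} = \frac{1}{3146 + \frac{6242}{\frac{43863079}{10974}}} = \frac{1}{3146 + 6242 \cdot \frac{10974}{43863079}} = \frac{1}{3146 + \frac{68499708}{43863079}} = \frac{1}{\frac{138061746242}{43863079}} = \frac{43863079}{138061746242}$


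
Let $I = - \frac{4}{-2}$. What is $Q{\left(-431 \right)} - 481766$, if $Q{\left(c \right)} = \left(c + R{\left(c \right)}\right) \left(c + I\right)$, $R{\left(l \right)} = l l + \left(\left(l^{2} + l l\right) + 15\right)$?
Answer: $-239377709$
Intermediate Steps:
$R{\left(l \right)} = 15 + 3 l^{2}$ ($R{\left(l \right)} = l^{2} + \left(\left(l^{2} + l^{2}\right) + 15\right) = l^{2} + \left(2 l^{2} + 15\right) = l^{2} + \left(15 + 2 l^{2}\right) = 15 + 3 l^{2}$)
$I = 2$ ($I = \left(-4\right) \left(- \frac{1}{2}\right) = 2$)
$Q{\left(c \right)} = \left(2 + c\right) \left(15 + c + 3 c^{2}\right)$ ($Q{\left(c \right)} = \left(c + \left(15 + 3 c^{2}\right)\right) \left(c + 2\right) = \left(15 + c + 3 c^{2}\right) \left(2 + c\right) = \left(2 + c\right) \left(15 + c + 3 c^{2}\right)$)
$Q{\left(-431 \right)} - 481766 = \left(30 + 3 \left(-431\right)^{3} + 7 \left(-431\right)^{2} + 17 \left(-431\right)\right) - 481766 = \left(30 + 3 \left(-80062991\right) + 7 \cdot 185761 - 7327\right) - 481766 = \left(30 - 240188973 + 1300327 - 7327\right) - 481766 = -238895943 - 481766 = -239377709$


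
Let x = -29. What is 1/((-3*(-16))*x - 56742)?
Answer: -1/58134 ≈ -1.7202e-5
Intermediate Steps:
1/((-3*(-16))*x - 56742) = 1/(-3*(-16)*(-29) - 56742) = 1/(48*(-29) - 56742) = 1/(-1392 - 56742) = 1/(-58134) = -1/58134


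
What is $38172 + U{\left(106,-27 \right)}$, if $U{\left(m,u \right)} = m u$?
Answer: $35310$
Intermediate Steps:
$38172 + U{\left(106,-27 \right)} = 38172 + 106 \left(-27\right) = 38172 - 2862 = 35310$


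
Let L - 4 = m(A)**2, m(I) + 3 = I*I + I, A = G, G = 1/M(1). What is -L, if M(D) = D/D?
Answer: -5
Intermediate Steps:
M(D) = 1
G = 1 (G = 1/1 = 1)
A = 1
m(I) = -3 + I + I**2 (m(I) = -3 + (I*I + I) = -3 + (I**2 + I) = -3 + (I + I**2) = -3 + I + I**2)
L = 5 (L = 4 + (-3 + 1 + 1**2)**2 = 4 + (-3 + 1 + 1)**2 = 4 + (-1)**2 = 4 + 1 = 5)
-L = -1*5 = -5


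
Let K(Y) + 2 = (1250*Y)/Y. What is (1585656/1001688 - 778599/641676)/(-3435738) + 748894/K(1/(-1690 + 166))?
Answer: 478536338941433370179/797460456494471952 ≈ 600.08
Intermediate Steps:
K(Y) = 1248 (K(Y) = -2 + (1250*Y)/Y = -2 + 1250 = 1248)
(1585656/1001688 - 778599/641676)/(-3435738) + 748894/K(1/(-1690 + 166)) = (1585656/1001688 - 778599/641676)/(-3435738) + 748894/1248 = (1585656*(1/1001688) - 778599*1/641676)*(-1/3435738) + 748894*(1/1248) = (66069/41737 - 259533/213892)*(-1/3435738) + 374447/624 = (3299501727/8927210404)*(-1/3435738) + 374447/624 = -1099833909/10223852006339384 + 374447/624 = 478536338941433370179/797460456494471952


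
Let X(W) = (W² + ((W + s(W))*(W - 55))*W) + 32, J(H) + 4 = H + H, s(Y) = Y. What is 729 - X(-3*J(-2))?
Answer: 35833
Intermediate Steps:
J(H) = -4 + 2*H (J(H) = -4 + (H + H) = -4 + 2*H)
X(W) = 32 + W² + 2*W²*(-55 + W) (X(W) = (W² + ((W + W)*(W - 55))*W) + 32 = (W² + ((2*W)*(-55 + W))*W) + 32 = (W² + (2*W*(-55 + W))*W) + 32 = (W² + 2*W²*(-55 + W)) + 32 = 32 + W² + 2*W²*(-55 + W))
729 - X(-3*J(-2)) = 729 - (32 - 109*9*(-4 + 2*(-2))² + 2*(-3*(-4 + 2*(-2)))³) = 729 - (32 - 109*9*(-4 - 4)² + 2*(-3*(-4 - 4))³) = 729 - (32 - 109*(-3*(-8))² + 2*(-3*(-8))³) = 729 - (32 - 109*24² + 2*24³) = 729 - (32 - 109*576 + 2*13824) = 729 - (32 - 62784 + 27648) = 729 - 1*(-35104) = 729 + 35104 = 35833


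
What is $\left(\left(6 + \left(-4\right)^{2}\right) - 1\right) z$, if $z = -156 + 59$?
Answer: $-2037$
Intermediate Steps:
$z = -97$
$\left(\left(6 + \left(-4\right)^{2}\right) - 1\right) z = \left(\left(6 + \left(-4\right)^{2}\right) - 1\right) \left(-97\right) = \left(\left(6 + 16\right) - 1\right) \left(-97\right) = \left(22 - 1\right) \left(-97\right) = 21 \left(-97\right) = -2037$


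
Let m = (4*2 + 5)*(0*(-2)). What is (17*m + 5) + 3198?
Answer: 3203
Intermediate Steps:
m = 0 (m = (8 + 5)*0 = 13*0 = 0)
(17*m + 5) + 3198 = (17*0 + 5) + 3198 = (0 + 5) + 3198 = 5 + 3198 = 3203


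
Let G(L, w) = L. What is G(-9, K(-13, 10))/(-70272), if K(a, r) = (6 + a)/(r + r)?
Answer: 1/7808 ≈ 0.00012807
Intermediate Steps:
K(a, r) = (6 + a)/(2*r) (K(a, r) = (6 + a)/((2*r)) = (6 + a)*(1/(2*r)) = (6 + a)/(2*r))
G(-9, K(-13, 10))/(-70272) = -9/(-70272) = -9*(-1/70272) = 1/7808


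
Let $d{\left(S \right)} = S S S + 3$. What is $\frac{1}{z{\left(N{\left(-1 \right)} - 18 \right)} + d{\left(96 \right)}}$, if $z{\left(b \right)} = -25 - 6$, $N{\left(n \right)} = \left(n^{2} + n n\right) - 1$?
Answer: $\frac{1}{884708} \approx 1.1303 \cdot 10^{-6}$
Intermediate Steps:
$N{\left(n \right)} = -1 + 2 n^{2}$ ($N{\left(n \right)} = \left(n^{2} + n^{2}\right) - 1 = 2 n^{2} - 1 = -1 + 2 n^{2}$)
$z{\left(b \right)} = -31$ ($z{\left(b \right)} = -25 - 6 = -31$)
$d{\left(S \right)} = 3 + S^{3}$ ($d{\left(S \right)} = S^{2} S + 3 = S^{3} + 3 = 3 + S^{3}$)
$\frac{1}{z{\left(N{\left(-1 \right)} - 18 \right)} + d{\left(96 \right)}} = \frac{1}{-31 + \left(3 + 96^{3}\right)} = \frac{1}{-31 + \left(3 + 884736\right)} = \frac{1}{-31 + 884739} = \frac{1}{884708}$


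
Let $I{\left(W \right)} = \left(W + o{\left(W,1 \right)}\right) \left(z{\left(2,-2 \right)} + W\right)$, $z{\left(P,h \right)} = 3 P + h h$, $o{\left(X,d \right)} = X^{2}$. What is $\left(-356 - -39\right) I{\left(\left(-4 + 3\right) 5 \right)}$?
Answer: $-31700$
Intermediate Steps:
$z{\left(P,h \right)} = h^{2} + 3 P$ ($z{\left(P,h \right)} = 3 P + h^{2} = h^{2} + 3 P$)
$I{\left(W \right)} = \left(10 + W\right) \left(W + W^{2}\right)$ ($I{\left(W \right)} = \left(W + W^{2}\right) \left(\left(\left(-2\right)^{2} + 3 \cdot 2\right) + W\right) = \left(W + W^{2}\right) \left(\left(4 + 6\right) + W\right) = \left(W + W^{2}\right) \left(10 + W\right) = \left(10 + W\right) \left(W + W^{2}\right)$)
$\left(-356 - -39\right) I{\left(\left(-4 + 3\right) 5 \right)} = \left(-356 - -39\right) \left(-4 + 3\right) 5 \left(10 + \left(\left(-4 + 3\right) 5\right)^{2} + 11 \left(-4 + 3\right) 5\right) = \left(-356 + 39\right) \left(-1\right) 5 \left(10 + \left(\left(-1\right) 5\right)^{2} + 11 \left(\left(-1\right) 5\right)\right) = - 317 \left(- 5 \left(10 + \left(-5\right)^{2} + 11 \left(-5\right)\right)\right) = - 317 \left(- 5 \left(10 + 25 - 55\right)\right) = - 317 \left(\left(-5\right) \left(-20\right)\right) = \left(-317\right) 100 = -31700$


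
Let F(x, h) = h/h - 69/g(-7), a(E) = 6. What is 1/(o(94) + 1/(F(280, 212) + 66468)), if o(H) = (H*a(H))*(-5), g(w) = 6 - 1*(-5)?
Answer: -731090/2061673789 ≈ -0.00035461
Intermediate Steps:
g(w) = 11 (g(w) = 6 + 5 = 11)
F(x, h) = -58/11 (F(x, h) = h/h - 69/11 = 1 - 69*1/11 = 1 - 69/11 = -58/11)
o(H) = -30*H (o(H) = (H*6)*(-5) = (6*H)*(-5) = -30*H)
1/(o(94) + 1/(F(280, 212) + 66468)) = 1/(-30*94 + 1/(-58/11 + 66468)) = 1/(-2820 + 1/(731090/11)) = 1/(-2820 + 11/731090) = 1/(-2061673789/731090) = -731090/2061673789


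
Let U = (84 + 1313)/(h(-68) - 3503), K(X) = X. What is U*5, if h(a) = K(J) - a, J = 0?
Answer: -1397/687 ≈ -2.0335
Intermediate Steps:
h(a) = -a (h(a) = 0 - a = -a)
U = -1397/3435 (U = (84 + 1313)/(-1*(-68) - 3503) = 1397/(68 - 3503) = 1397/(-3435) = 1397*(-1/3435) = -1397/3435 ≈ -0.40670)
U*5 = -1397/3435*5 = -1397/687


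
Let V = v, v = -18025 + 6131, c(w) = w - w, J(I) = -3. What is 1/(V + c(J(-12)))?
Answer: -1/11894 ≈ -8.4076e-5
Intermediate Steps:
c(w) = 0
v = -11894
V = -11894
1/(V + c(J(-12))) = 1/(-11894 + 0) = 1/(-11894) = -1/11894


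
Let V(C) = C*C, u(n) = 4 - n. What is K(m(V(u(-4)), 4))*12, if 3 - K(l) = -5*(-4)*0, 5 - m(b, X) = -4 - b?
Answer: 36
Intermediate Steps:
V(C) = C**2
m(b, X) = 9 + b (m(b, X) = 5 - (-4 - b) = 5 + (4 + b) = 9 + b)
K(l) = 3 (K(l) = 3 - (-5*(-4))*0 = 3 - 20*0 = 3 - 1*0 = 3 + 0 = 3)
K(m(V(u(-4)), 4))*12 = 3*12 = 36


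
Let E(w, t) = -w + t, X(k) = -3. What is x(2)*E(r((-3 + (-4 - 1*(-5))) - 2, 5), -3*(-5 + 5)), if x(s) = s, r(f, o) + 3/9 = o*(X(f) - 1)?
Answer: 122/3 ≈ 40.667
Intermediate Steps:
r(f, o) = -⅓ - 4*o (r(f, o) = -⅓ + o*(-3 - 1) = -⅓ + o*(-4) = -⅓ - 4*o)
E(w, t) = t - w
x(2)*E(r((-3 + (-4 - 1*(-5))) - 2, 5), -3*(-5 + 5)) = 2*(-3*(-5 + 5) - (-⅓ - 4*5)) = 2*(-3*0 - (-⅓ - 20)) = 2*(0 - 1*(-61/3)) = 2*(0 + 61/3) = 2*(61/3) = 122/3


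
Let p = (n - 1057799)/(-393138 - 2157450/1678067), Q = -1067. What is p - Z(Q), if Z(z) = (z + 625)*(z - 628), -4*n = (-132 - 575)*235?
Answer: -658999296700056181/879618748928 ≈ -7.4919e+5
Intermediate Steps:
n = 166145/4 (n = -(-132 - 575)*235/4 = -(-707)*235/4 = -¼*(-166145) = 166145/4 ≈ 41536.)
Z(z) = (-628 + z)*(625 + z) (Z(z) = (625 + z)*(-628 + z) = (-628 + z)*(625 + z))
p = 2273809312139/879618748928 (p = (166145/4 - 1057799)/(-393138 - 2157450/1678067) = -4065051/(4*(-393138 - 2157450*1/1678067)) = -4065051/(4*(-393138 - 2157450/1678067)) = -4065051/(4*(-659714061696/1678067)) = -4065051/4*(-1678067/659714061696) = 2273809312139/879618748928 ≈ 2.5850)
p - Z(Q) = 2273809312139/879618748928 - (-392500 + (-1067)² - 3*(-1067)) = 2273809312139/879618748928 - (-392500 + 1138489 + 3201) = 2273809312139/879618748928 - 1*749190 = 2273809312139/879618748928 - 749190 = -658999296700056181/879618748928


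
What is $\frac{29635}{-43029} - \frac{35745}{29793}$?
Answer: $- \frac{806995720}{427320999} \approx -1.8885$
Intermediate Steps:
$\frac{29635}{-43029} - \frac{35745}{29793} = 29635 \left(- \frac{1}{43029}\right) - \frac{11915}{9931} = - \frac{29635}{43029} - \frac{11915}{9931} = - \frac{806995720}{427320999}$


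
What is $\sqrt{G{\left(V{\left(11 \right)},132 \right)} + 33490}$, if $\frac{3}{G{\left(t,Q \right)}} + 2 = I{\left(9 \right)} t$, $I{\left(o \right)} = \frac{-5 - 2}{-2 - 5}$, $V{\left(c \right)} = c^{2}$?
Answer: $\frac{\sqrt{474252247}}{119} \approx 183.0$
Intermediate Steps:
$I{\left(o \right)} = 1$ ($I{\left(o \right)} = - \frac{7}{-7} = \left(-7\right) \left(- \frac{1}{7}\right) = 1$)
$G{\left(t,Q \right)} = \frac{3}{-2 + t}$ ($G{\left(t,Q \right)} = \frac{3}{-2 + 1 t} = \frac{3}{-2 + t}$)
$\sqrt{G{\left(V{\left(11 \right)},132 \right)} + 33490} = \sqrt{\frac{3}{-2 + 11^{2}} + 33490} = \sqrt{\frac{3}{-2 + 121} + 33490} = \sqrt{\frac{3}{119} + 33490} = \sqrt{\frac{3985313}{119}} = \frac{\sqrt{474252247}}{119}$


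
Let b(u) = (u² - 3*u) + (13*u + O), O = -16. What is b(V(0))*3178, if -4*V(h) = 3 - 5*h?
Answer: -583163/8 ≈ -72895.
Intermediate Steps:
V(h) = -¾ + 5*h/4 (V(h) = -(3 - 5*h)/4 = -¾ + 5*h/4)
b(u) = -16 + u² + 10*u (b(u) = (u² - 3*u) + (13*u - 16) = (u² - 3*u) + (-16 + 13*u) = -16 + u² + 10*u)
b(V(0))*3178 = (-16 + (-¾ + (5/4)*0)² + 10*(-¾ + (5/4)*0))*3178 = (-16 + (-¾ + 0)² + 10*(-¾ + 0))*3178 = (-16 + (-¾)² + 10*(-¾))*3178 = (-16 + 9/16 - 15/2)*3178 = -367/16*3178 = -583163/8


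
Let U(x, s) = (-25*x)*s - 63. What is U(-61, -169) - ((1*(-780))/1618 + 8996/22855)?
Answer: -4766419858974/18489695 ≈ -2.5779e+5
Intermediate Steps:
U(x, s) = -63 - 25*s*x (U(x, s) = -25*s*x - 63 = -63 - 25*s*x)
U(-61, -169) - ((1*(-780))/1618 + 8996/22855) = (-63 - 25*(-169)*(-61)) - ((1*(-780))/1618 + 8996/22855) = (-63 - 257725) - (-780*1/1618 + 8996*(1/22855)) = -257788 - (-390/809 + 8996/22855) = -257788 - 1*(-1635686/18489695) = -257788 + 1635686/18489695 = -4766419858974/18489695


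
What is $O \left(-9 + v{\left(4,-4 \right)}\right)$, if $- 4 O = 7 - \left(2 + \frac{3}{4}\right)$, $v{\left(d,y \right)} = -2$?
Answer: $\frac{187}{16} \approx 11.688$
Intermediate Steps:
$O = - \frac{17}{16}$ ($O = - \frac{7 - \left(2 + \frac{3}{4}\right)}{4} = - \frac{7 - \frac{11}{4}}{4} = \left(- \frac{1}{4}\right) \frac{17}{4} = - \frac{17}{16} \approx -1.0625$)
$O \left(-9 + v{\left(4,-4 \right)}\right) = - \frac{17 \left(-9 - 2\right)}{16} = \left(- \frac{17}{16}\right) \left(-11\right) = \frac{187}{16}$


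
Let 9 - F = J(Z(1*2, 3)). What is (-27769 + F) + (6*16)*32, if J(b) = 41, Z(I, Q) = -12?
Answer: -24729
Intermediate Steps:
F = -32 (F = 9 - 1*41 = 9 - 41 = -32)
(-27769 + F) + (6*16)*32 = (-27769 - 32) + (6*16)*32 = -27801 + 96*32 = -27801 + 3072 = -24729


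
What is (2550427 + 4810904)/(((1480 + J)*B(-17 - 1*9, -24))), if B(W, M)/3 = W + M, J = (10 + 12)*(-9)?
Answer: -2453777/64100 ≈ -38.280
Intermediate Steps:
J = -198 (J = 22*(-9) = -198)
B(W, M) = 3*M + 3*W (B(W, M) = 3*(W + M) = 3*(M + W) = 3*M + 3*W)
(2550427 + 4810904)/(((1480 + J)*B(-17 - 1*9, -24))) = (2550427 + 4810904)/(((1480 - 198)*(3*(-24) + 3*(-17 - 1*9)))) = 7361331/((1282*(-72 + 3*(-17 - 9)))) = 7361331/((1282*(-72 + 3*(-26)))) = 7361331/((1282*(-72 - 78))) = 7361331/((1282*(-150))) = 7361331/(-192300) = 7361331*(-1/192300) = -2453777/64100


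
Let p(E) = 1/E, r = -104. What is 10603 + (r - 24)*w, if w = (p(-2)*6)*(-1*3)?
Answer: 9451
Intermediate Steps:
w = 9 (w = (6/(-2))*(-1*3) = -½*6*(-3) = -3*(-3) = 9)
10603 + (r - 24)*w = 10603 + (-104 - 24)*9 = 10603 - 128*9 = 10603 - 1152 = 9451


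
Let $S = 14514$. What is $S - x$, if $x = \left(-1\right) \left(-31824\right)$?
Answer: $-17310$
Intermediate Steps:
$x = 31824$
$S - x = 14514 - 31824 = -17310$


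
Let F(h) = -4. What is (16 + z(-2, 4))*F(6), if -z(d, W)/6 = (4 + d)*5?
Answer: 176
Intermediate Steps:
z(d, W) = -120 - 30*d (z(d, W) = -6*(4 + d)*5 = -6*(20 + 5*d) = -120 - 30*d)
(16 + z(-2, 4))*F(6) = (16 + (-120 - 30*(-2)))*(-4) = (16 + (-120 + 60))*(-4) = (16 - 60)*(-4) = -44*(-4) = 176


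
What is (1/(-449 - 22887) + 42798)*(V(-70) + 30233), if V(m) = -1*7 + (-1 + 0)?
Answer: 30186738988575/23336 ≈ 1.2936e+9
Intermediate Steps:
V(m) = -8 (V(m) = -7 - 1 = -8)
(1/(-449 - 22887) + 42798)*(V(-70) + 30233) = (1/(-449 - 22887) + 42798)*(-8 + 30233) = (1/(-23336) + 42798)*30225 = (-1/23336 + 42798)*30225 = (998734127/23336)*30225 = 30186738988575/23336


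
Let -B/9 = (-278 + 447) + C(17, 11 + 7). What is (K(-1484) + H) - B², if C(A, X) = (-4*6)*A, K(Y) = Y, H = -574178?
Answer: -5202463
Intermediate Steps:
C(A, X) = -24*A
B = 2151 (B = -9*((-278 + 447) - 24*17) = -9*(169 - 408) = -9*(-239) = 2151)
(K(-1484) + H) - B² = (-1484 - 574178) - 1*2151² = -575662 - 1*4626801 = -575662 - 4626801 = -5202463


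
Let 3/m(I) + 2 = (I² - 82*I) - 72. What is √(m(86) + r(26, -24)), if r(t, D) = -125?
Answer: I*√112490/30 ≈ 11.18*I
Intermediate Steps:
m(I) = 3/(-74 + I² - 82*I) (m(I) = 3/(-2 + ((I² - 82*I) - 72)) = 3/(-2 + (-72 + I² - 82*I)) = 3/(-74 + I² - 82*I))
√(m(86) + r(26, -24)) = √(3/(-74 + 86² - 82*86) - 125) = √(3/(-74 + 7396 - 7052) - 125) = √(3/270 - 125) = √(3*(1/270) - 125) = √(1/90 - 125) = √(-11249/90) = I*√112490/30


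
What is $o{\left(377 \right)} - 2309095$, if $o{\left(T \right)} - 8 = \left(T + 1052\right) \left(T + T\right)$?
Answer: $-1231621$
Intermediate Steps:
$o{\left(T \right)} = 8 + 2 T \left(1052 + T\right)$ ($o{\left(T \right)} = 8 + \left(T + 1052\right) \left(T + T\right) = 8 + \left(1052 + T\right) 2 T = 8 + 2 T \left(1052 + T\right)$)
$o{\left(377 \right)} - 2309095 = \left(8 + 2 \cdot 377^{2} + 2104 \cdot 377\right) - 2309095 = \left(8 + 2 \cdot 142129 + 793208\right) - 2309095 = \left(8 + 284258 + 793208\right) - 2309095 = 1077474 - 2309095 = -1231621$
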